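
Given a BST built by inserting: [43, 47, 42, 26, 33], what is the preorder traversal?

Tree insertion order: [43, 47, 42, 26, 33]
Tree (level-order array): [43, 42, 47, 26, None, None, None, None, 33]
Preorder traversal: [43, 42, 26, 33, 47]


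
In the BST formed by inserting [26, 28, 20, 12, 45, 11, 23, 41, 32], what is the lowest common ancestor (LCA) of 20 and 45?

Tree insertion order: [26, 28, 20, 12, 45, 11, 23, 41, 32]
Tree (level-order array): [26, 20, 28, 12, 23, None, 45, 11, None, None, None, 41, None, None, None, 32]
In a BST, the LCA of p=20, q=45 is the first node v on the
root-to-leaf path with p <= v <= q (go left if both < v, right if both > v).
Walk from root:
  at 26: 20 <= 26 <= 45, this is the LCA
LCA = 26


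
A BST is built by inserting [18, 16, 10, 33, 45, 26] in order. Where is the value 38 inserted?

Starting tree (level order): [18, 16, 33, 10, None, 26, 45]
Insertion path: 18 -> 33 -> 45
Result: insert 38 as left child of 45
Final tree (level order): [18, 16, 33, 10, None, 26, 45, None, None, None, None, 38]


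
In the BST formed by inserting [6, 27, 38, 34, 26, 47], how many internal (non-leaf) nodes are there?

Tree built from: [6, 27, 38, 34, 26, 47]
Tree (level-order array): [6, None, 27, 26, 38, None, None, 34, 47]
Rule: An internal node has at least one child.
Per-node child counts:
  node 6: 1 child(ren)
  node 27: 2 child(ren)
  node 26: 0 child(ren)
  node 38: 2 child(ren)
  node 34: 0 child(ren)
  node 47: 0 child(ren)
Matching nodes: [6, 27, 38]
Count of internal (non-leaf) nodes: 3


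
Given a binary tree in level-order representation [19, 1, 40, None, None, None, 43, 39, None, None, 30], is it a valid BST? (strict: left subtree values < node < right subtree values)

Level-order array: [19, 1, 40, None, None, None, 43, 39, None, None, 30]
Validate using subtree bounds (lo, hi): at each node, require lo < value < hi,
then recurse left with hi=value and right with lo=value.
Preorder trace (stopping at first violation):
  at node 19 with bounds (-inf, +inf): OK
  at node 1 with bounds (-inf, 19): OK
  at node 40 with bounds (19, +inf): OK
  at node 43 with bounds (40, +inf): OK
  at node 39 with bounds (40, 43): VIOLATION
Node 39 violates its bound: not (40 < 39 < 43).
Result: Not a valid BST


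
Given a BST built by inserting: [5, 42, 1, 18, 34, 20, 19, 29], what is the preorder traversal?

Tree insertion order: [5, 42, 1, 18, 34, 20, 19, 29]
Tree (level-order array): [5, 1, 42, None, None, 18, None, None, 34, 20, None, 19, 29]
Preorder traversal: [5, 1, 42, 18, 34, 20, 19, 29]


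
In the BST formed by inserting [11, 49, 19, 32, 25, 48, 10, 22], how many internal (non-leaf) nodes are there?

Tree built from: [11, 49, 19, 32, 25, 48, 10, 22]
Tree (level-order array): [11, 10, 49, None, None, 19, None, None, 32, 25, 48, 22]
Rule: An internal node has at least one child.
Per-node child counts:
  node 11: 2 child(ren)
  node 10: 0 child(ren)
  node 49: 1 child(ren)
  node 19: 1 child(ren)
  node 32: 2 child(ren)
  node 25: 1 child(ren)
  node 22: 0 child(ren)
  node 48: 0 child(ren)
Matching nodes: [11, 49, 19, 32, 25]
Count of internal (non-leaf) nodes: 5


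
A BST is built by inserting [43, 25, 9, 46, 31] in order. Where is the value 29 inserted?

Starting tree (level order): [43, 25, 46, 9, 31]
Insertion path: 43 -> 25 -> 31
Result: insert 29 as left child of 31
Final tree (level order): [43, 25, 46, 9, 31, None, None, None, None, 29]


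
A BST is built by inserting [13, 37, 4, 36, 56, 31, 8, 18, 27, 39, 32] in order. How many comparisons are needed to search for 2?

Search path for 2: 13 -> 4
Found: False
Comparisons: 2


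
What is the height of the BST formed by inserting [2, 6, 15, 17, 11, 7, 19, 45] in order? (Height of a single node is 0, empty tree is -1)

Insertion order: [2, 6, 15, 17, 11, 7, 19, 45]
Tree (level-order array): [2, None, 6, None, 15, 11, 17, 7, None, None, 19, None, None, None, 45]
Compute height bottom-up (empty subtree = -1):
  height(7) = 1 + max(-1, -1) = 0
  height(11) = 1 + max(0, -1) = 1
  height(45) = 1 + max(-1, -1) = 0
  height(19) = 1 + max(-1, 0) = 1
  height(17) = 1 + max(-1, 1) = 2
  height(15) = 1 + max(1, 2) = 3
  height(6) = 1 + max(-1, 3) = 4
  height(2) = 1 + max(-1, 4) = 5
Height = 5


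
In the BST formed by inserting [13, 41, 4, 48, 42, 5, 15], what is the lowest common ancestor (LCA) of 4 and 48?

Tree insertion order: [13, 41, 4, 48, 42, 5, 15]
Tree (level-order array): [13, 4, 41, None, 5, 15, 48, None, None, None, None, 42]
In a BST, the LCA of p=4, q=48 is the first node v on the
root-to-leaf path with p <= v <= q (go left if both < v, right if both > v).
Walk from root:
  at 13: 4 <= 13 <= 48, this is the LCA
LCA = 13


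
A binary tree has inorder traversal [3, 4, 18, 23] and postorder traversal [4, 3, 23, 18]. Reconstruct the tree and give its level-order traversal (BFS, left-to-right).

Inorder:   [3, 4, 18, 23]
Postorder: [4, 3, 23, 18]
Algorithm: postorder visits root last, so walk postorder right-to-left;
each value is the root of the current inorder slice — split it at that
value, recurse on the right subtree first, then the left.
Recursive splits:
  root=18; inorder splits into left=[3, 4], right=[23]
  root=23; inorder splits into left=[], right=[]
  root=3; inorder splits into left=[], right=[4]
  root=4; inorder splits into left=[], right=[]
Reconstructed level-order: [18, 3, 23, 4]


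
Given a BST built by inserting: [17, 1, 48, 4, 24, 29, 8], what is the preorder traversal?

Tree insertion order: [17, 1, 48, 4, 24, 29, 8]
Tree (level-order array): [17, 1, 48, None, 4, 24, None, None, 8, None, 29]
Preorder traversal: [17, 1, 4, 8, 48, 24, 29]


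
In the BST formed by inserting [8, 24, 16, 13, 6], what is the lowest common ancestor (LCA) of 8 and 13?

Tree insertion order: [8, 24, 16, 13, 6]
Tree (level-order array): [8, 6, 24, None, None, 16, None, 13]
In a BST, the LCA of p=8, q=13 is the first node v on the
root-to-leaf path with p <= v <= q (go left if both < v, right if both > v).
Walk from root:
  at 8: 8 <= 8 <= 13, this is the LCA
LCA = 8


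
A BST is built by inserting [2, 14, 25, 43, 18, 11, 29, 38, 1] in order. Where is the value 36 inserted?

Starting tree (level order): [2, 1, 14, None, None, 11, 25, None, None, 18, 43, None, None, 29, None, None, 38]
Insertion path: 2 -> 14 -> 25 -> 43 -> 29 -> 38
Result: insert 36 as left child of 38
Final tree (level order): [2, 1, 14, None, None, 11, 25, None, None, 18, 43, None, None, 29, None, None, 38, 36]


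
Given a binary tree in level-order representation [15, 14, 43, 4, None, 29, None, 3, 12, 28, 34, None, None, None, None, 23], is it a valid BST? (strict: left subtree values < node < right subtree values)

Level-order array: [15, 14, 43, 4, None, 29, None, 3, 12, 28, 34, None, None, None, None, 23]
Validate using subtree bounds (lo, hi): at each node, require lo < value < hi,
then recurse left with hi=value and right with lo=value.
Preorder trace (stopping at first violation):
  at node 15 with bounds (-inf, +inf): OK
  at node 14 with bounds (-inf, 15): OK
  at node 4 with bounds (-inf, 14): OK
  at node 3 with bounds (-inf, 4): OK
  at node 12 with bounds (4, 14): OK
  at node 43 with bounds (15, +inf): OK
  at node 29 with bounds (15, 43): OK
  at node 28 with bounds (15, 29): OK
  at node 23 with bounds (15, 28): OK
  at node 34 with bounds (29, 43): OK
No violation found at any node.
Result: Valid BST


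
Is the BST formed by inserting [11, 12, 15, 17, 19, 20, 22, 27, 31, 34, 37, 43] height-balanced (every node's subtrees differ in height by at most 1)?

Tree (level-order array): [11, None, 12, None, 15, None, 17, None, 19, None, 20, None, 22, None, 27, None, 31, None, 34, None, 37, None, 43]
Definition: a tree is height-balanced if, at every node, |h(left) - h(right)| <= 1 (empty subtree has height -1).
Bottom-up per-node check:
  node 43: h_left=-1, h_right=-1, diff=0 [OK], height=0
  node 37: h_left=-1, h_right=0, diff=1 [OK], height=1
  node 34: h_left=-1, h_right=1, diff=2 [FAIL (|-1-1|=2 > 1)], height=2
  node 31: h_left=-1, h_right=2, diff=3 [FAIL (|-1-2|=3 > 1)], height=3
  node 27: h_left=-1, h_right=3, diff=4 [FAIL (|-1-3|=4 > 1)], height=4
  node 22: h_left=-1, h_right=4, diff=5 [FAIL (|-1-4|=5 > 1)], height=5
  node 20: h_left=-1, h_right=5, diff=6 [FAIL (|-1-5|=6 > 1)], height=6
  node 19: h_left=-1, h_right=6, diff=7 [FAIL (|-1-6|=7 > 1)], height=7
  node 17: h_left=-1, h_right=7, diff=8 [FAIL (|-1-7|=8 > 1)], height=8
  node 15: h_left=-1, h_right=8, diff=9 [FAIL (|-1-8|=9 > 1)], height=9
  node 12: h_left=-1, h_right=9, diff=10 [FAIL (|-1-9|=10 > 1)], height=10
  node 11: h_left=-1, h_right=10, diff=11 [FAIL (|-1-10|=11 > 1)], height=11
Node 34 violates the condition: |-1 - 1| = 2 > 1.
Result: Not balanced


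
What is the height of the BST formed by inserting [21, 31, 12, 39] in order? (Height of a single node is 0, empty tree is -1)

Insertion order: [21, 31, 12, 39]
Tree (level-order array): [21, 12, 31, None, None, None, 39]
Compute height bottom-up (empty subtree = -1):
  height(12) = 1 + max(-1, -1) = 0
  height(39) = 1 + max(-1, -1) = 0
  height(31) = 1 + max(-1, 0) = 1
  height(21) = 1 + max(0, 1) = 2
Height = 2


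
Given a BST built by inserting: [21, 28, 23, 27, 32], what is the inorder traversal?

Tree insertion order: [21, 28, 23, 27, 32]
Tree (level-order array): [21, None, 28, 23, 32, None, 27]
Inorder traversal: [21, 23, 27, 28, 32]


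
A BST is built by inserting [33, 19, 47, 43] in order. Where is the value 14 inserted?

Starting tree (level order): [33, 19, 47, None, None, 43]
Insertion path: 33 -> 19
Result: insert 14 as left child of 19
Final tree (level order): [33, 19, 47, 14, None, 43]


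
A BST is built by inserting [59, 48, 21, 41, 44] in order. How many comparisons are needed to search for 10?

Search path for 10: 59 -> 48 -> 21
Found: False
Comparisons: 3


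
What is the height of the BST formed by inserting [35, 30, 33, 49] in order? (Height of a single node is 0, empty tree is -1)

Insertion order: [35, 30, 33, 49]
Tree (level-order array): [35, 30, 49, None, 33]
Compute height bottom-up (empty subtree = -1):
  height(33) = 1 + max(-1, -1) = 0
  height(30) = 1 + max(-1, 0) = 1
  height(49) = 1 + max(-1, -1) = 0
  height(35) = 1 + max(1, 0) = 2
Height = 2


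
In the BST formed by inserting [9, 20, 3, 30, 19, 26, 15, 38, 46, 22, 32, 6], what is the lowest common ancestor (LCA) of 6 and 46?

Tree insertion order: [9, 20, 3, 30, 19, 26, 15, 38, 46, 22, 32, 6]
Tree (level-order array): [9, 3, 20, None, 6, 19, 30, None, None, 15, None, 26, 38, None, None, 22, None, 32, 46]
In a BST, the LCA of p=6, q=46 is the first node v on the
root-to-leaf path with p <= v <= q (go left if both < v, right if both > v).
Walk from root:
  at 9: 6 <= 9 <= 46, this is the LCA
LCA = 9


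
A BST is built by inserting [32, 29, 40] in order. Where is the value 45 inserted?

Starting tree (level order): [32, 29, 40]
Insertion path: 32 -> 40
Result: insert 45 as right child of 40
Final tree (level order): [32, 29, 40, None, None, None, 45]


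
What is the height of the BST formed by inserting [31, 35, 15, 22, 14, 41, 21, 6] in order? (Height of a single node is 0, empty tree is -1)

Insertion order: [31, 35, 15, 22, 14, 41, 21, 6]
Tree (level-order array): [31, 15, 35, 14, 22, None, 41, 6, None, 21]
Compute height bottom-up (empty subtree = -1):
  height(6) = 1 + max(-1, -1) = 0
  height(14) = 1 + max(0, -1) = 1
  height(21) = 1 + max(-1, -1) = 0
  height(22) = 1 + max(0, -1) = 1
  height(15) = 1 + max(1, 1) = 2
  height(41) = 1 + max(-1, -1) = 0
  height(35) = 1 + max(-1, 0) = 1
  height(31) = 1 + max(2, 1) = 3
Height = 3


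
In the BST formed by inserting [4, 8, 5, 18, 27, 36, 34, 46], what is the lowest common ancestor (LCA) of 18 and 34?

Tree insertion order: [4, 8, 5, 18, 27, 36, 34, 46]
Tree (level-order array): [4, None, 8, 5, 18, None, None, None, 27, None, 36, 34, 46]
In a BST, the LCA of p=18, q=34 is the first node v on the
root-to-leaf path with p <= v <= q (go left if both < v, right if both > v).
Walk from root:
  at 4: both 18 and 34 > 4, go right
  at 8: both 18 and 34 > 8, go right
  at 18: 18 <= 18 <= 34, this is the LCA
LCA = 18


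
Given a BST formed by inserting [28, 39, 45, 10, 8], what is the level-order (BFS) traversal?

Tree insertion order: [28, 39, 45, 10, 8]
Tree (level-order array): [28, 10, 39, 8, None, None, 45]
BFS from the root, enqueuing left then right child of each popped node:
  queue [28] -> pop 28, enqueue [10, 39], visited so far: [28]
  queue [10, 39] -> pop 10, enqueue [8], visited so far: [28, 10]
  queue [39, 8] -> pop 39, enqueue [45], visited so far: [28, 10, 39]
  queue [8, 45] -> pop 8, enqueue [none], visited so far: [28, 10, 39, 8]
  queue [45] -> pop 45, enqueue [none], visited so far: [28, 10, 39, 8, 45]
Result: [28, 10, 39, 8, 45]


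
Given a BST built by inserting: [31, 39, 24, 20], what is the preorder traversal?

Tree insertion order: [31, 39, 24, 20]
Tree (level-order array): [31, 24, 39, 20]
Preorder traversal: [31, 24, 20, 39]


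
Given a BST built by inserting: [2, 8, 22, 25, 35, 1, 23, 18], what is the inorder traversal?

Tree insertion order: [2, 8, 22, 25, 35, 1, 23, 18]
Tree (level-order array): [2, 1, 8, None, None, None, 22, 18, 25, None, None, 23, 35]
Inorder traversal: [1, 2, 8, 18, 22, 23, 25, 35]


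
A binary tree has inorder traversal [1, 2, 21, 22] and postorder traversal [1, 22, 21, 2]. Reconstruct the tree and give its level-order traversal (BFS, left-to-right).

Inorder:   [1, 2, 21, 22]
Postorder: [1, 22, 21, 2]
Algorithm: postorder visits root last, so walk postorder right-to-left;
each value is the root of the current inorder slice — split it at that
value, recurse on the right subtree first, then the left.
Recursive splits:
  root=2; inorder splits into left=[1], right=[21, 22]
  root=21; inorder splits into left=[], right=[22]
  root=22; inorder splits into left=[], right=[]
  root=1; inorder splits into left=[], right=[]
Reconstructed level-order: [2, 1, 21, 22]


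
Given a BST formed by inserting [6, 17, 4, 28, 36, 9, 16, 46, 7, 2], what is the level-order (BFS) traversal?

Tree insertion order: [6, 17, 4, 28, 36, 9, 16, 46, 7, 2]
Tree (level-order array): [6, 4, 17, 2, None, 9, 28, None, None, 7, 16, None, 36, None, None, None, None, None, 46]
BFS from the root, enqueuing left then right child of each popped node:
  queue [6] -> pop 6, enqueue [4, 17], visited so far: [6]
  queue [4, 17] -> pop 4, enqueue [2], visited so far: [6, 4]
  queue [17, 2] -> pop 17, enqueue [9, 28], visited so far: [6, 4, 17]
  queue [2, 9, 28] -> pop 2, enqueue [none], visited so far: [6, 4, 17, 2]
  queue [9, 28] -> pop 9, enqueue [7, 16], visited so far: [6, 4, 17, 2, 9]
  queue [28, 7, 16] -> pop 28, enqueue [36], visited so far: [6, 4, 17, 2, 9, 28]
  queue [7, 16, 36] -> pop 7, enqueue [none], visited so far: [6, 4, 17, 2, 9, 28, 7]
  queue [16, 36] -> pop 16, enqueue [none], visited so far: [6, 4, 17, 2, 9, 28, 7, 16]
  queue [36] -> pop 36, enqueue [46], visited so far: [6, 4, 17, 2, 9, 28, 7, 16, 36]
  queue [46] -> pop 46, enqueue [none], visited so far: [6, 4, 17, 2, 9, 28, 7, 16, 36, 46]
Result: [6, 4, 17, 2, 9, 28, 7, 16, 36, 46]


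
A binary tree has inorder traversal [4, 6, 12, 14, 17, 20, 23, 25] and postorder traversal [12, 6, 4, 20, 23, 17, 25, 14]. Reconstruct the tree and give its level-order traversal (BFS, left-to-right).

Inorder:   [4, 6, 12, 14, 17, 20, 23, 25]
Postorder: [12, 6, 4, 20, 23, 17, 25, 14]
Algorithm: postorder visits root last, so walk postorder right-to-left;
each value is the root of the current inorder slice — split it at that
value, recurse on the right subtree first, then the left.
Recursive splits:
  root=14; inorder splits into left=[4, 6, 12], right=[17, 20, 23, 25]
  root=25; inorder splits into left=[17, 20, 23], right=[]
  root=17; inorder splits into left=[], right=[20, 23]
  root=23; inorder splits into left=[20], right=[]
  root=20; inorder splits into left=[], right=[]
  root=4; inorder splits into left=[], right=[6, 12]
  root=6; inorder splits into left=[], right=[12]
  root=12; inorder splits into left=[], right=[]
Reconstructed level-order: [14, 4, 25, 6, 17, 12, 23, 20]


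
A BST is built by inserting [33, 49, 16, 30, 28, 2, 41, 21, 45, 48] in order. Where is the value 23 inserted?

Starting tree (level order): [33, 16, 49, 2, 30, 41, None, None, None, 28, None, None, 45, 21, None, None, 48]
Insertion path: 33 -> 16 -> 30 -> 28 -> 21
Result: insert 23 as right child of 21
Final tree (level order): [33, 16, 49, 2, 30, 41, None, None, None, 28, None, None, 45, 21, None, None, 48, None, 23]


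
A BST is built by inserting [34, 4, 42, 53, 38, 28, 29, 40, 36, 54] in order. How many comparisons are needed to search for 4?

Search path for 4: 34 -> 4
Found: True
Comparisons: 2


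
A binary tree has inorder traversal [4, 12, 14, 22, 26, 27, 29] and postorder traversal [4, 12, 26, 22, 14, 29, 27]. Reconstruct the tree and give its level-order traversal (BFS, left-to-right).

Inorder:   [4, 12, 14, 22, 26, 27, 29]
Postorder: [4, 12, 26, 22, 14, 29, 27]
Algorithm: postorder visits root last, so walk postorder right-to-left;
each value is the root of the current inorder slice — split it at that
value, recurse on the right subtree first, then the left.
Recursive splits:
  root=27; inorder splits into left=[4, 12, 14, 22, 26], right=[29]
  root=29; inorder splits into left=[], right=[]
  root=14; inorder splits into left=[4, 12], right=[22, 26]
  root=22; inorder splits into left=[], right=[26]
  root=26; inorder splits into left=[], right=[]
  root=12; inorder splits into left=[4], right=[]
  root=4; inorder splits into left=[], right=[]
Reconstructed level-order: [27, 14, 29, 12, 22, 4, 26]


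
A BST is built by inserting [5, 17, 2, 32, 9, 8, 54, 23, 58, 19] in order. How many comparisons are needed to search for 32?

Search path for 32: 5 -> 17 -> 32
Found: True
Comparisons: 3


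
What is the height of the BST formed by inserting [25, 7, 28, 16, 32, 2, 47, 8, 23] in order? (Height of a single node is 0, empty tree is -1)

Insertion order: [25, 7, 28, 16, 32, 2, 47, 8, 23]
Tree (level-order array): [25, 7, 28, 2, 16, None, 32, None, None, 8, 23, None, 47]
Compute height bottom-up (empty subtree = -1):
  height(2) = 1 + max(-1, -1) = 0
  height(8) = 1 + max(-1, -1) = 0
  height(23) = 1 + max(-1, -1) = 0
  height(16) = 1 + max(0, 0) = 1
  height(7) = 1 + max(0, 1) = 2
  height(47) = 1 + max(-1, -1) = 0
  height(32) = 1 + max(-1, 0) = 1
  height(28) = 1 + max(-1, 1) = 2
  height(25) = 1 + max(2, 2) = 3
Height = 3


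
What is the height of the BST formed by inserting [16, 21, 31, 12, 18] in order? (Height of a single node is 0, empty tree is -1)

Insertion order: [16, 21, 31, 12, 18]
Tree (level-order array): [16, 12, 21, None, None, 18, 31]
Compute height bottom-up (empty subtree = -1):
  height(12) = 1 + max(-1, -1) = 0
  height(18) = 1 + max(-1, -1) = 0
  height(31) = 1 + max(-1, -1) = 0
  height(21) = 1 + max(0, 0) = 1
  height(16) = 1 + max(0, 1) = 2
Height = 2


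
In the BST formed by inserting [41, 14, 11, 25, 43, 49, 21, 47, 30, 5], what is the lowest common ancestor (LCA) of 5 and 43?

Tree insertion order: [41, 14, 11, 25, 43, 49, 21, 47, 30, 5]
Tree (level-order array): [41, 14, 43, 11, 25, None, 49, 5, None, 21, 30, 47]
In a BST, the LCA of p=5, q=43 is the first node v on the
root-to-leaf path with p <= v <= q (go left if both < v, right if both > v).
Walk from root:
  at 41: 5 <= 41 <= 43, this is the LCA
LCA = 41


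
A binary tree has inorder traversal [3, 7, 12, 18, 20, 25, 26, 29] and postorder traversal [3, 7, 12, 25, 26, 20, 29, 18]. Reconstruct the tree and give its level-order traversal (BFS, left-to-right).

Inorder:   [3, 7, 12, 18, 20, 25, 26, 29]
Postorder: [3, 7, 12, 25, 26, 20, 29, 18]
Algorithm: postorder visits root last, so walk postorder right-to-left;
each value is the root of the current inorder slice — split it at that
value, recurse on the right subtree first, then the left.
Recursive splits:
  root=18; inorder splits into left=[3, 7, 12], right=[20, 25, 26, 29]
  root=29; inorder splits into left=[20, 25, 26], right=[]
  root=20; inorder splits into left=[], right=[25, 26]
  root=26; inorder splits into left=[25], right=[]
  root=25; inorder splits into left=[], right=[]
  root=12; inorder splits into left=[3, 7], right=[]
  root=7; inorder splits into left=[3], right=[]
  root=3; inorder splits into left=[], right=[]
Reconstructed level-order: [18, 12, 29, 7, 20, 3, 26, 25]


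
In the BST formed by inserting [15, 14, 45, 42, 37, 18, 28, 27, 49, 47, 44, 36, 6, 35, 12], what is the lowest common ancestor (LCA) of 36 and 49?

Tree insertion order: [15, 14, 45, 42, 37, 18, 28, 27, 49, 47, 44, 36, 6, 35, 12]
Tree (level-order array): [15, 14, 45, 6, None, 42, 49, None, 12, 37, 44, 47, None, None, None, 18, None, None, None, None, None, None, 28, 27, 36, None, None, 35]
In a BST, the LCA of p=36, q=49 is the first node v on the
root-to-leaf path with p <= v <= q (go left if both < v, right if both > v).
Walk from root:
  at 15: both 36 and 49 > 15, go right
  at 45: 36 <= 45 <= 49, this is the LCA
LCA = 45


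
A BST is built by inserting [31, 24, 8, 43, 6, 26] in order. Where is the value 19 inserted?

Starting tree (level order): [31, 24, 43, 8, 26, None, None, 6]
Insertion path: 31 -> 24 -> 8
Result: insert 19 as right child of 8
Final tree (level order): [31, 24, 43, 8, 26, None, None, 6, 19]


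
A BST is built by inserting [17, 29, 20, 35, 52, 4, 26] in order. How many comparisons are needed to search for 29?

Search path for 29: 17 -> 29
Found: True
Comparisons: 2


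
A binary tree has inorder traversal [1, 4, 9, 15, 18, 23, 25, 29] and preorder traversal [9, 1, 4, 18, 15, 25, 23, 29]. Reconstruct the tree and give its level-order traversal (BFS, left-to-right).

Inorder:  [1, 4, 9, 15, 18, 23, 25, 29]
Preorder: [9, 1, 4, 18, 15, 25, 23, 29]
Algorithm: preorder visits root first, so consume preorder in order;
for each root, split the current inorder slice at that value into
left-subtree inorder and right-subtree inorder, then recurse.
Recursive splits:
  root=9; inorder splits into left=[1, 4], right=[15, 18, 23, 25, 29]
  root=1; inorder splits into left=[], right=[4]
  root=4; inorder splits into left=[], right=[]
  root=18; inorder splits into left=[15], right=[23, 25, 29]
  root=15; inorder splits into left=[], right=[]
  root=25; inorder splits into left=[23], right=[29]
  root=23; inorder splits into left=[], right=[]
  root=29; inorder splits into left=[], right=[]
Reconstructed level-order: [9, 1, 18, 4, 15, 25, 23, 29]


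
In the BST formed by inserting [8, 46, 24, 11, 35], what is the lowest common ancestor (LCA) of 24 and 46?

Tree insertion order: [8, 46, 24, 11, 35]
Tree (level-order array): [8, None, 46, 24, None, 11, 35]
In a BST, the LCA of p=24, q=46 is the first node v on the
root-to-leaf path with p <= v <= q (go left if both < v, right if both > v).
Walk from root:
  at 8: both 24 and 46 > 8, go right
  at 46: 24 <= 46 <= 46, this is the LCA
LCA = 46


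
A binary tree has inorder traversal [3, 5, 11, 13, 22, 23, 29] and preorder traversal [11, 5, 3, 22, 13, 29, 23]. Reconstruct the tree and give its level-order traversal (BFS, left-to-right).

Inorder:  [3, 5, 11, 13, 22, 23, 29]
Preorder: [11, 5, 3, 22, 13, 29, 23]
Algorithm: preorder visits root first, so consume preorder in order;
for each root, split the current inorder slice at that value into
left-subtree inorder and right-subtree inorder, then recurse.
Recursive splits:
  root=11; inorder splits into left=[3, 5], right=[13, 22, 23, 29]
  root=5; inorder splits into left=[3], right=[]
  root=3; inorder splits into left=[], right=[]
  root=22; inorder splits into left=[13], right=[23, 29]
  root=13; inorder splits into left=[], right=[]
  root=29; inorder splits into left=[23], right=[]
  root=23; inorder splits into left=[], right=[]
Reconstructed level-order: [11, 5, 22, 3, 13, 29, 23]


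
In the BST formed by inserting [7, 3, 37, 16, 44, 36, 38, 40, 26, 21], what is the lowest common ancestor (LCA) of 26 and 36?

Tree insertion order: [7, 3, 37, 16, 44, 36, 38, 40, 26, 21]
Tree (level-order array): [7, 3, 37, None, None, 16, 44, None, 36, 38, None, 26, None, None, 40, 21]
In a BST, the LCA of p=26, q=36 is the first node v on the
root-to-leaf path with p <= v <= q (go left if both < v, right if both > v).
Walk from root:
  at 7: both 26 and 36 > 7, go right
  at 37: both 26 and 36 < 37, go left
  at 16: both 26 and 36 > 16, go right
  at 36: 26 <= 36 <= 36, this is the LCA
LCA = 36


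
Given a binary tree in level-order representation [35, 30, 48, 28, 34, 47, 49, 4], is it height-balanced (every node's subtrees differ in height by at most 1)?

Tree (level-order array): [35, 30, 48, 28, 34, 47, 49, 4]
Definition: a tree is height-balanced if, at every node, |h(left) - h(right)| <= 1 (empty subtree has height -1).
Bottom-up per-node check:
  node 4: h_left=-1, h_right=-1, diff=0 [OK], height=0
  node 28: h_left=0, h_right=-1, diff=1 [OK], height=1
  node 34: h_left=-1, h_right=-1, diff=0 [OK], height=0
  node 30: h_left=1, h_right=0, diff=1 [OK], height=2
  node 47: h_left=-1, h_right=-1, diff=0 [OK], height=0
  node 49: h_left=-1, h_right=-1, diff=0 [OK], height=0
  node 48: h_left=0, h_right=0, diff=0 [OK], height=1
  node 35: h_left=2, h_right=1, diff=1 [OK], height=3
All nodes satisfy the balance condition.
Result: Balanced


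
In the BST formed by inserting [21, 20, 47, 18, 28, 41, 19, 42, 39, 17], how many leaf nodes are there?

Tree built from: [21, 20, 47, 18, 28, 41, 19, 42, 39, 17]
Tree (level-order array): [21, 20, 47, 18, None, 28, None, 17, 19, None, 41, None, None, None, None, 39, 42]
Rule: A leaf has 0 children.
Per-node child counts:
  node 21: 2 child(ren)
  node 20: 1 child(ren)
  node 18: 2 child(ren)
  node 17: 0 child(ren)
  node 19: 0 child(ren)
  node 47: 1 child(ren)
  node 28: 1 child(ren)
  node 41: 2 child(ren)
  node 39: 0 child(ren)
  node 42: 0 child(ren)
Matching nodes: [17, 19, 39, 42]
Count of leaf nodes: 4


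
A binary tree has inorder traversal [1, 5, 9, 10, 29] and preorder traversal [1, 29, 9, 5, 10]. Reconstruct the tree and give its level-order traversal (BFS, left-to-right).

Inorder:  [1, 5, 9, 10, 29]
Preorder: [1, 29, 9, 5, 10]
Algorithm: preorder visits root first, so consume preorder in order;
for each root, split the current inorder slice at that value into
left-subtree inorder and right-subtree inorder, then recurse.
Recursive splits:
  root=1; inorder splits into left=[], right=[5, 9, 10, 29]
  root=29; inorder splits into left=[5, 9, 10], right=[]
  root=9; inorder splits into left=[5], right=[10]
  root=5; inorder splits into left=[], right=[]
  root=10; inorder splits into left=[], right=[]
Reconstructed level-order: [1, 29, 9, 5, 10]


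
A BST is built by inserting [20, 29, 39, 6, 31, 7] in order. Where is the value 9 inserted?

Starting tree (level order): [20, 6, 29, None, 7, None, 39, None, None, 31]
Insertion path: 20 -> 6 -> 7
Result: insert 9 as right child of 7
Final tree (level order): [20, 6, 29, None, 7, None, 39, None, 9, 31]


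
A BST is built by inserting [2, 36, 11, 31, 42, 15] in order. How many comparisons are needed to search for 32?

Search path for 32: 2 -> 36 -> 11 -> 31
Found: False
Comparisons: 4


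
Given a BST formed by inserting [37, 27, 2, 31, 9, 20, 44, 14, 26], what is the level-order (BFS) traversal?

Tree insertion order: [37, 27, 2, 31, 9, 20, 44, 14, 26]
Tree (level-order array): [37, 27, 44, 2, 31, None, None, None, 9, None, None, None, 20, 14, 26]
BFS from the root, enqueuing left then right child of each popped node:
  queue [37] -> pop 37, enqueue [27, 44], visited so far: [37]
  queue [27, 44] -> pop 27, enqueue [2, 31], visited so far: [37, 27]
  queue [44, 2, 31] -> pop 44, enqueue [none], visited so far: [37, 27, 44]
  queue [2, 31] -> pop 2, enqueue [9], visited so far: [37, 27, 44, 2]
  queue [31, 9] -> pop 31, enqueue [none], visited so far: [37, 27, 44, 2, 31]
  queue [9] -> pop 9, enqueue [20], visited so far: [37, 27, 44, 2, 31, 9]
  queue [20] -> pop 20, enqueue [14, 26], visited so far: [37, 27, 44, 2, 31, 9, 20]
  queue [14, 26] -> pop 14, enqueue [none], visited so far: [37, 27, 44, 2, 31, 9, 20, 14]
  queue [26] -> pop 26, enqueue [none], visited so far: [37, 27, 44, 2, 31, 9, 20, 14, 26]
Result: [37, 27, 44, 2, 31, 9, 20, 14, 26]


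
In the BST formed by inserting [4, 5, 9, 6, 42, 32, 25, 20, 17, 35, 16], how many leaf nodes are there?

Tree built from: [4, 5, 9, 6, 42, 32, 25, 20, 17, 35, 16]
Tree (level-order array): [4, None, 5, None, 9, 6, 42, None, None, 32, None, 25, 35, 20, None, None, None, 17, None, 16]
Rule: A leaf has 0 children.
Per-node child counts:
  node 4: 1 child(ren)
  node 5: 1 child(ren)
  node 9: 2 child(ren)
  node 6: 0 child(ren)
  node 42: 1 child(ren)
  node 32: 2 child(ren)
  node 25: 1 child(ren)
  node 20: 1 child(ren)
  node 17: 1 child(ren)
  node 16: 0 child(ren)
  node 35: 0 child(ren)
Matching nodes: [6, 16, 35]
Count of leaf nodes: 3


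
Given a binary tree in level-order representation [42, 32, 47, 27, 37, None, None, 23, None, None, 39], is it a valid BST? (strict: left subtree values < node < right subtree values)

Level-order array: [42, 32, 47, 27, 37, None, None, 23, None, None, 39]
Validate using subtree bounds (lo, hi): at each node, require lo < value < hi,
then recurse left with hi=value and right with lo=value.
Preorder trace (stopping at first violation):
  at node 42 with bounds (-inf, +inf): OK
  at node 32 with bounds (-inf, 42): OK
  at node 27 with bounds (-inf, 32): OK
  at node 23 with bounds (-inf, 27): OK
  at node 37 with bounds (32, 42): OK
  at node 39 with bounds (37, 42): OK
  at node 47 with bounds (42, +inf): OK
No violation found at any node.
Result: Valid BST


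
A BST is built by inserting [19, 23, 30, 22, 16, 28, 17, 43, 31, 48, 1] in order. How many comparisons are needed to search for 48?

Search path for 48: 19 -> 23 -> 30 -> 43 -> 48
Found: True
Comparisons: 5


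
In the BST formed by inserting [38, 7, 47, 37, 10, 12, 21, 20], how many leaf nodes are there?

Tree built from: [38, 7, 47, 37, 10, 12, 21, 20]
Tree (level-order array): [38, 7, 47, None, 37, None, None, 10, None, None, 12, None, 21, 20]
Rule: A leaf has 0 children.
Per-node child counts:
  node 38: 2 child(ren)
  node 7: 1 child(ren)
  node 37: 1 child(ren)
  node 10: 1 child(ren)
  node 12: 1 child(ren)
  node 21: 1 child(ren)
  node 20: 0 child(ren)
  node 47: 0 child(ren)
Matching nodes: [20, 47]
Count of leaf nodes: 2


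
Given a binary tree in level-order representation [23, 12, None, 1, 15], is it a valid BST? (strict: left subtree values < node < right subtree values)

Level-order array: [23, 12, None, 1, 15]
Validate using subtree bounds (lo, hi): at each node, require lo < value < hi,
then recurse left with hi=value and right with lo=value.
Preorder trace (stopping at first violation):
  at node 23 with bounds (-inf, +inf): OK
  at node 12 with bounds (-inf, 23): OK
  at node 1 with bounds (-inf, 12): OK
  at node 15 with bounds (12, 23): OK
No violation found at any node.
Result: Valid BST


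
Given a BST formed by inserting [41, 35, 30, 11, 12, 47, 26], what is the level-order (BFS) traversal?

Tree insertion order: [41, 35, 30, 11, 12, 47, 26]
Tree (level-order array): [41, 35, 47, 30, None, None, None, 11, None, None, 12, None, 26]
BFS from the root, enqueuing left then right child of each popped node:
  queue [41] -> pop 41, enqueue [35, 47], visited so far: [41]
  queue [35, 47] -> pop 35, enqueue [30], visited so far: [41, 35]
  queue [47, 30] -> pop 47, enqueue [none], visited so far: [41, 35, 47]
  queue [30] -> pop 30, enqueue [11], visited so far: [41, 35, 47, 30]
  queue [11] -> pop 11, enqueue [12], visited so far: [41, 35, 47, 30, 11]
  queue [12] -> pop 12, enqueue [26], visited so far: [41, 35, 47, 30, 11, 12]
  queue [26] -> pop 26, enqueue [none], visited so far: [41, 35, 47, 30, 11, 12, 26]
Result: [41, 35, 47, 30, 11, 12, 26]


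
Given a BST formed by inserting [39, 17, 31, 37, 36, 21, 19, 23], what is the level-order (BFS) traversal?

Tree insertion order: [39, 17, 31, 37, 36, 21, 19, 23]
Tree (level-order array): [39, 17, None, None, 31, 21, 37, 19, 23, 36]
BFS from the root, enqueuing left then right child of each popped node:
  queue [39] -> pop 39, enqueue [17], visited so far: [39]
  queue [17] -> pop 17, enqueue [31], visited so far: [39, 17]
  queue [31] -> pop 31, enqueue [21, 37], visited so far: [39, 17, 31]
  queue [21, 37] -> pop 21, enqueue [19, 23], visited so far: [39, 17, 31, 21]
  queue [37, 19, 23] -> pop 37, enqueue [36], visited so far: [39, 17, 31, 21, 37]
  queue [19, 23, 36] -> pop 19, enqueue [none], visited so far: [39, 17, 31, 21, 37, 19]
  queue [23, 36] -> pop 23, enqueue [none], visited so far: [39, 17, 31, 21, 37, 19, 23]
  queue [36] -> pop 36, enqueue [none], visited so far: [39, 17, 31, 21, 37, 19, 23, 36]
Result: [39, 17, 31, 21, 37, 19, 23, 36]


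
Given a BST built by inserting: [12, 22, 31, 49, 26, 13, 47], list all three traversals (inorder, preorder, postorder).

Tree insertion order: [12, 22, 31, 49, 26, 13, 47]
Tree (level-order array): [12, None, 22, 13, 31, None, None, 26, 49, None, None, 47]
Inorder (L, root, R): [12, 13, 22, 26, 31, 47, 49]
Preorder (root, L, R): [12, 22, 13, 31, 26, 49, 47]
Postorder (L, R, root): [13, 26, 47, 49, 31, 22, 12]


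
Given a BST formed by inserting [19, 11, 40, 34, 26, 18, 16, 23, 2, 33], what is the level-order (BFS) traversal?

Tree insertion order: [19, 11, 40, 34, 26, 18, 16, 23, 2, 33]
Tree (level-order array): [19, 11, 40, 2, 18, 34, None, None, None, 16, None, 26, None, None, None, 23, 33]
BFS from the root, enqueuing left then right child of each popped node:
  queue [19] -> pop 19, enqueue [11, 40], visited so far: [19]
  queue [11, 40] -> pop 11, enqueue [2, 18], visited so far: [19, 11]
  queue [40, 2, 18] -> pop 40, enqueue [34], visited so far: [19, 11, 40]
  queue [2, 18, 34] -> pop 2, enqueue [none], visited so far: [19, 11, 40, 2]
  queue [18, 34] -> pop 18, enqueue [16], visited so far: [19, 11, 40, 2, 18]
  queue [34, 16] -> pop 34, enqueue [26], visited so far: [19, 11, 40, 2, 18, 34]
  queue [16, 26] -> pop 16, enqueue [none], visited so far: [19, 11, 40, 2, 18, 34, 16]
  queue [26] -> pop 26, enqueue [23, 33], visited so far: [19, 11, 40, 2, 18, 34, 16, 26]
  queue [23, 33] -> pop 23, enqueue [none], visited so far: [19, 11, 40, 2, 18, 34, 16, 26, 23]
  queue [33] -> pop 33, enqueue [none], visited so far: [19, 11, 40, 2, 18, 34, 16, 26, 23, 33]
Result: [19, 11, 40, 2, 18, 34, 16, 26, 23, 33]


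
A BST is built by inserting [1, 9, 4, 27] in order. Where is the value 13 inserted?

Starting tree (level order): [1, None, 9, 4, 27]
Insertion path: 1 -> 9 -> 27
Result: insert 13 as left child of 27
Final tree (level order): [1, None, 9, 4, 27, None, None, 13]


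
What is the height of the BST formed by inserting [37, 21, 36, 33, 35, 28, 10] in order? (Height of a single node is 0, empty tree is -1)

Insertion order: [37, 21, 36, 33, 35, 28, 10]
Tree (level-order array): [37, 21, None, 10, 36, None, None, 33, None, 28, 35]
Compute height bottom-up (empty subtree = -1):
  height(10) = 1 + max(-1, -1) = 0
  height(28) = 1 + max(-1, -1) = 0
  height(35) = 1 + max(-1, -1) = 0
  height(33) = 1 + max(0, 0) = 1
  height(36) = 1 + max(1, -1) = 2
  height(21) = 1 + max(0, 2) = 3
  height(37) = 1 + max(3, -1) = 4
Height = 4


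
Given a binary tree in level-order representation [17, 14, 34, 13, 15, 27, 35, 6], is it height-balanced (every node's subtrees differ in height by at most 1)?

Tree (level-order array): [17, 14, 34, 13, 15, 27, 35, 6]
Definition: a tree is height-balanced if, at every node, |h(left) - h(right)| <= 1 (empty subtree has height -1).
Bottom-up per-node check:
  node 6: h_left=-1, h_right=-1, diff=0 [OK], height=0
  node 13: h_left=0, h_right=-1, diff=1 [OK], height=1
  node 15: h_left=-1, h_right=-1, diff=0 [OK], height=0
  node 14: h_left=1, h_right=0, diff=1 [OK], height=2
  node 27: h_left=-1, h_right=-1, diff=0 [OK], height=0
  node 35: h_left=-1, h_right=-1, diff=0 [OK], height=0
  node 34: h_left=0, h_right=0, diff=0 [OK], height=1
  node 17: h_left=2, h_right=1, diff=1 [OK], height=3
All nodes satisfy the balance condition.
Result: Balanced


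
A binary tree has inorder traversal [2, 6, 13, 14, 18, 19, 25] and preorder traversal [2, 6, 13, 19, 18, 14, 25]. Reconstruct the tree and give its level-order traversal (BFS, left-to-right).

Inorder:  [2, 6, 13, 14, 18, 19, 25]
Preorder: [2, 6, 13, 19, 18, 14, 25]
Algorithm: preorder visits root first, so consume preorder in order;
for each root, split the current inorder slice at that value into
left-subtree inorder and right-subtree inorder, then recurse.
Recursive splits:
  root=2; inorder splits into left=[], right=[6, 13, 14, 18, 19, 25]
  root=6; inorder splits into left=[], right=[13, 14, 18, 19, 25]
  root=13; inorder splits into left=[], right=[14, 18, 19, 25]
  root=19; inorder splits into left=[14, 18], right=[25]
  root=18; inorder splits into left=[14], right=[]
  root=14; inorder splits into left=[], right=[]
  root=25; inorder splits into left=[], right=[]
Reconstructed level-order: [2, 6, 13, 19, 18, 25, 14]


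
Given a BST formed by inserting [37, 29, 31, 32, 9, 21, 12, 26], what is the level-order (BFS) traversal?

Tree insertion order: [37, 29, 31, 32, 9, 21, 12, 26]
Tree (level-order array): [37, 29, None, 9, 31, None, 21, None, 32, 12, 26]
BFS from the root, enqueuing left then right child of each popped node:
  queue [37] -> pop 37, enqueue [29], visited so far: [37]
  queue [29] -> pop 29, enqueue [9, 31], visited so far: [37, 29]
  queue [9, 31] -> pop 9, enqueue [21], visited so far: [37, 29, 9]
  queue [31, 21] -> pop 31, enqueue [32], visited so far: [37, 29, 9, 31]
  queue [21, 32] -> pop 21, enqueue [12, 26], visited so far: [37, 29, 9, 31, 21]
  queue [32, 12, 26] -> pop 32, enqueue [none], visited so far: [37, 29, 9, 31, 21, 32]
  queue [12, 26] -> pop 12, enqueue [none], visited so far: [37, 29, 9, 31, 21, 32, 12]
  queue [26] -> pop 26, enqueue [none], visited so far: [37, 29, 9, 31, 21, 32, 12, 26]
Result: [37, 29, 9, 31, 21, 32, 12, 26]


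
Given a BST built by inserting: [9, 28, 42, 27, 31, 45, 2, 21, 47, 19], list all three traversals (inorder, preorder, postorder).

Tree insertion order: [9, 28, 42, 27, 31, 45, 2, 21, 47, 19]
Tree (level-order array): [9, 2, 28, None, None, 27, 42, 21, None, 31, 45, 19, None, None, None, None, 47]
Inorder (L, root, R): [2, 9, 19, 21, 27, 28, 31, 42, 45, 47]
Preorder (root, L, R): [9, 2, 28, 27, 21, 19, 42, 31, 45, 47]
Postorder (L, R, root): [2, 19, 21, 27, 31, 47, 45, 42, 28, 9]


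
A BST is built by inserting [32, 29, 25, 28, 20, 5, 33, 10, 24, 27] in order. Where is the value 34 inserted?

Starting tree (level order): [32, 29, 33, 25, None, None, None, 20, 28, 5, 24, 27, None, None, 10]
Insertion path: 32 -> 33
Result: insert 34 as right child of 33
Final tree (level order): [32, 29, 33, 25, None, None, 34, 20, 28, None, None, 5, 24, 27, None, None, 10]


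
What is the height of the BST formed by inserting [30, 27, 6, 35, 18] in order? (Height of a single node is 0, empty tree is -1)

Insertion order: [30, 27, 6, 35, 18]
Tree (level-order array): [30, 27, 35, 6, None, None, None, None, 18]
Compute height bottom-up (empty subtree = -1):
  height(18) = 1 + max(-1, -1) = 0
  height(6) = 1 + max(-1, 0) = 1
  height(27) = 1 + max(1, -1) = 2
  height(35) = 1 + max(-1, -1) = 0
  height(30) = 1 + max(2, 0) = 3
Height = 3


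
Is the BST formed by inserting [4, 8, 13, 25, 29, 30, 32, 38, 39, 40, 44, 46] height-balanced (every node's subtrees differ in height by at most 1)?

Tree (level-order array): [4, None, 8, None, 13, None, 25, None, 29, None, 30, None, 32, None, 38, None, 39, None, 40, None, 44, None, 46]
Definition: a tree is height-balanced if, at every node, |h(left) - h(right)| <= 1 (empty subtree has height -1).
Bottom-up per-node check:
  node 46: h_left=-1, h_right=-1, diff=0 [OK], height=0
  node 44: h_left=-1, h_right=0, diff=1 [OK], height=1
  node 40: h_left=-1, h_right=1, diff=2 [FAIL (|-1-1|=2 > 1)], height=2
  node 39: h_left=-1, h_right=2, diff=3 [FAIL (|-1-2|=3 > 1)], height=3
  node 38: h_left=-1, h_right=3, diff=4 [FAIL (|-1-3|=4 > 1)], height=4
  node 32: h_left=-1, h_right=4, diff=5 [FAIL (|-1-4|=5 > 1)], height=5
  node 30: h_left=-1, h_right=5, diff=6 [FAIL (|-1-5|=6 > 1)], height=6
  node 29: h_left=-1, h_right=6, diff=7 [FAIL (|-1-6|=7 > 1)], height=7
  node 25: h_left=-1, h_right=7, diff=8 [FAIL (|-1-7|=8 > 1)], height=8
  node 13: h_left=-1, h_right=8, diff=9 [FAIL (|-1-8|=9 > 1)], height=9
  node 8: h_left=-1, h_right=9, diff=10 [FAIL (|-1-9|=10 > 1)], height=10
  node 4: h_left=-1, h_right=10, diff=11 [FAIL (|-1-10|=11 > 1)], height=11
Node 40 violates the condition: |-1 - 1| = 2 > 1.
Result: Not balanced
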